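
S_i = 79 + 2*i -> [79, 81, 83, 85, 87]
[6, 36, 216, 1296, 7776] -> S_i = 6*6^i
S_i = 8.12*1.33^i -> [8.12, 10.8, 14.36, 19.1, 25.41]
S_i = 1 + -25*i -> [1, -24, -49, -74, -99]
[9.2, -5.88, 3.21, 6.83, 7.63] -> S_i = Random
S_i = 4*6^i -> [4, 24, 144, 864, 5184]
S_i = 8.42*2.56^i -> [8.42, 21.56, 55.18, 141.26, 361.64]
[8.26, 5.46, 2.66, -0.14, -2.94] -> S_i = 8.26 + -2.80*i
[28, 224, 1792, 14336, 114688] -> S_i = 28*8^i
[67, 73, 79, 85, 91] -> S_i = 67 + 6*i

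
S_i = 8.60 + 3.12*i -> [8.6, 11.72, 14.84, 17.96, 21.08]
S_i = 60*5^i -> [60, 300, 1500, 7500, 37500]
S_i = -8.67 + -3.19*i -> [-8.67, -11.86, -15.05, -18.24, -21.43]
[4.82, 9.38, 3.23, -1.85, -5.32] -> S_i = Random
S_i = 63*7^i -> [63, 441, 3087, 21609, 151263]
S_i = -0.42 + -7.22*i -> [-0.42, -7.64, -14.86, -22.08, -29.3]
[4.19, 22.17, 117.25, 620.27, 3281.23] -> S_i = 4.19*5.29^i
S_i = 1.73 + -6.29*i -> [1.73, -4.56, -10.85, -17.14, -23.43]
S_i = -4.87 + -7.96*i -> [-4.87, -12.83, -20.79, -28.75, -36.71]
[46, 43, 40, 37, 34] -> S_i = 46 + -3*i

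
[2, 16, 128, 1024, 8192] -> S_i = 2*8^i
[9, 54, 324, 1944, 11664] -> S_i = 9*6^i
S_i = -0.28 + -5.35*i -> [-0.28, -5.63, -10.98, -16.33, -21.68]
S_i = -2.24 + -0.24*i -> [-2.24, -2.48, -2.72, -2.96, -3.2]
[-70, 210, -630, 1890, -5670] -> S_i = -70*-3^i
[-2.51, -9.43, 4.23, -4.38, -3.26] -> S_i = Random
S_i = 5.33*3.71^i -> [5.33, 19.77, 73.36, 272.18, 1009.77]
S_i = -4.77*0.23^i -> [-4.77, -1.1, -0.25, -0.06, -0.01]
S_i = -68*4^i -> [-68, -272, -1088, -4352, -17408]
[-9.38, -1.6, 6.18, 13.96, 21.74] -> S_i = -9.38 + 7.78*i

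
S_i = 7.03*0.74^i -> [7.03, 5.2, 3.85, 2.85, 2.11]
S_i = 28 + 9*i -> [28, 37, 46, 55, 64]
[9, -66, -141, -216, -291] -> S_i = 9 + -75*i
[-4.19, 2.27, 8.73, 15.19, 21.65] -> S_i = -4.19 + 6.46*i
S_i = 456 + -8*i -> [456, 448, 440, 432, 424]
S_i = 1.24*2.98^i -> [1.24, 3.7, 11.01, 32.81, 97.79]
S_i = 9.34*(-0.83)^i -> [9.34, -7.75, 6.43, -5.34, 4.43]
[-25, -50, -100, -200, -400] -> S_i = -25*2^i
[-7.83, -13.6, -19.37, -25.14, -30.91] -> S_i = -7.83 + -5.77*i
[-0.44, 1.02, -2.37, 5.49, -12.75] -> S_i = -0.44*(-2.32)^i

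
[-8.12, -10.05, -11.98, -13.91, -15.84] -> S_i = -8.12 + -1.93*i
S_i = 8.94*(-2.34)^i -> [8.94, -20.92, 48.95, -114.55, 268.04]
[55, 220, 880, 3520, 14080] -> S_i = 55*4^i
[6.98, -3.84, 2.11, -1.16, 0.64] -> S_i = 6.98*(-0.55)^i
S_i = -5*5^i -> [-5, -25, -125, -625, -3125]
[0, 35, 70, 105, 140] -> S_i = 0 + 35*i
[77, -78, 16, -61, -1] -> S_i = Random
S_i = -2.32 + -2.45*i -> [-2.32, -4.77, -7.22, -9.67, -12.12]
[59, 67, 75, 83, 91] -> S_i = 59 + 8*i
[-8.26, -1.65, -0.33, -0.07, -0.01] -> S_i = -8.26*0.20^i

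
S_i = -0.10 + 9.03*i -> [-0.1, 8.93, 17.96, 26.99, 36.02]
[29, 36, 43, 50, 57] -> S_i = 29 + 7*i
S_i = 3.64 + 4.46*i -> [3.64, 8.1, 12.56, 17.02, 21.48]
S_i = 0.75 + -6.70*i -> [0.75, -5.95, -12.65, -19.35, -26.05]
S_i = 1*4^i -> [1, 4, 16, 64, 256]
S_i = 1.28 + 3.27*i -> [1.28, 4.55, 7.82, 11.09, 14.36]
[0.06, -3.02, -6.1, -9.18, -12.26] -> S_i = 0.06 + -3.08*i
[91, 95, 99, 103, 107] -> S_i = 91 + 4*i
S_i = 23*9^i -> [23, 207, 1863, 16767, 150903]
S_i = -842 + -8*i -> [-842, -850, -858, -866, -874]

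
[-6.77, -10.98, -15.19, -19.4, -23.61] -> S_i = -6.77 + -4.21*i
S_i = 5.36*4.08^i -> [5.36, 21.87, 89.22, 364.04, 1485.27]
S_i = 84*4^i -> [84, 336, 1344, 5376, 21504]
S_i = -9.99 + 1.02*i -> [-9.99, -8.97, -7.95, -6.93, -5.91]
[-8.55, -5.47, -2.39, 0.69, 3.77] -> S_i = -8.55 + 3.08*i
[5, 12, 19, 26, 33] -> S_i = 5 + 7*i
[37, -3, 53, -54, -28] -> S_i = Random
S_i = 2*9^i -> [2, 18, 162, 1458, 13122]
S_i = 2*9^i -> [2, 18, 162, 1458, 13122]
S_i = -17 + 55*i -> [-17, 38, 93, 148, 203]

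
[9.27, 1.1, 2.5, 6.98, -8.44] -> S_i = Random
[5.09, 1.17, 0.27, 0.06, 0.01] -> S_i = 5.09*0.23^i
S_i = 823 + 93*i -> [823, 916, 1009, 1102, 1195]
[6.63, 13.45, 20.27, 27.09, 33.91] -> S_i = 6.63 + 6.82*i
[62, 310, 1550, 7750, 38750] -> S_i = 62*5^i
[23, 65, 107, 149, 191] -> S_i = 23 + 42*i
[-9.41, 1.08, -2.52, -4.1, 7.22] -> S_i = Random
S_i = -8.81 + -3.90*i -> [-8.81, -12.71, -16.61, -20.51, -24.41]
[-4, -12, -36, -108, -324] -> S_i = -4*3^i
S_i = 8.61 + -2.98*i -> [8.61, 5.63, 2.65, -0.33, -3.31]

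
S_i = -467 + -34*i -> [-467, -501, -535, -569, -603]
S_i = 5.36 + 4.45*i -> [5.36, 9.81, 14.26, 18.71, 23.16]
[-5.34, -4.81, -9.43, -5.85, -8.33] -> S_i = Random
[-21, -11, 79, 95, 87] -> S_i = Random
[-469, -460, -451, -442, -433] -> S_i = -469 + 9*i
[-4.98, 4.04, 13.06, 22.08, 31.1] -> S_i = -4.98 + 9.02*i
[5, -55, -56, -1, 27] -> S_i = Random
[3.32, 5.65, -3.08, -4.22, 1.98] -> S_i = Random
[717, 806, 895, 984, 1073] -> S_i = 717 + 89*i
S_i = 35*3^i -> [35, 105, 315, 945, 2835]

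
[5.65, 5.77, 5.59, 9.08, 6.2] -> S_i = Random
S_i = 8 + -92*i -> [8, -84, -176, -268, -360]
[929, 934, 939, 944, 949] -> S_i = 929 + 5*i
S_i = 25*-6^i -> [25, -150, 900, -5400, 32400]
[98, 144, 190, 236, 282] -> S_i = 98 + 46*i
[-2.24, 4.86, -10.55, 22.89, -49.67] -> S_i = -2.24*(-2.17)^i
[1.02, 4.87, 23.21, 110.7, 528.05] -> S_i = 1.02*4.77^i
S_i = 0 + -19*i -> [0, -19, -38, -57, -76]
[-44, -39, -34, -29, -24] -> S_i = -44 + 5*i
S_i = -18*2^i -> [-18, -36, -72, -144, -288]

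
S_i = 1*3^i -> [1, 3, 9, 27, 81]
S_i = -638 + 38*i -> [-638, -600, -562, -524, -486]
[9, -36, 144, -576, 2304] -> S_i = 9*-4^i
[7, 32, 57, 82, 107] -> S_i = 7 + 25*i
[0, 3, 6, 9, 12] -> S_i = 0 + 3*i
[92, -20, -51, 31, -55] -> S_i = Random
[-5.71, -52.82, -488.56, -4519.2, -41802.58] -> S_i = -5.71*9.25^i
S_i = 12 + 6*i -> [12, 18, 24, 30, 36]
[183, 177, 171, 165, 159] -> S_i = 183 + -6*i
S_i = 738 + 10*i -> [738, 748, 758, 768, 778]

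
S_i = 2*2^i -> [2, 4, 8, 16, 32]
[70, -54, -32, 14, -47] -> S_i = Random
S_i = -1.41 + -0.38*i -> [-1.41, -1.79, -2.17, -2.55, -2.93]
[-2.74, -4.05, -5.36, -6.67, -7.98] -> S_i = -2.74 + -1.31*i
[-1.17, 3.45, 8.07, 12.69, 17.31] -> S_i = -1.17 + 4.62*i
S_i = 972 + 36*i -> [972, 1008, 1044, 1080, 1116]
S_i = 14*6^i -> [14, 84, 504, 3024, 18144]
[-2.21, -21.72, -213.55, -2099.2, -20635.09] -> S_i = -2.21*9.83^i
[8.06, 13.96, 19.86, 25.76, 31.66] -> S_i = 8.06 + 5.90*i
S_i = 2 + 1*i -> [2, 3, 4, 5, 6]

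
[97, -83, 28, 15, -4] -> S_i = Random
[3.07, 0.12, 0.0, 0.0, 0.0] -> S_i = 3.07*0.04^i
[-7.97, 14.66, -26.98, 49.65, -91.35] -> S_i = -7.97*(-1.84)^i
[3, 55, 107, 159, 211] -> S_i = 3 + 52*i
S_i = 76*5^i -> [76, 380, 1900, 9500, 47500]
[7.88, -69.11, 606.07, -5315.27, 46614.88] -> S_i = 7.88*(-8.77)^i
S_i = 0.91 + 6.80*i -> [0.91, 7.71, 14.51, 21.31, 28.11]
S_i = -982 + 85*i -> [-982, -897, -812, -727, -642]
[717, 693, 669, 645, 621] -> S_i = 717 + -24*i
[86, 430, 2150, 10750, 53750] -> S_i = 86*5^i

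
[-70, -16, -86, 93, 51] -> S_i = Random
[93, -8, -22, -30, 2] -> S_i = Random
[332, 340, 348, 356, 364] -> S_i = 332 + 8*i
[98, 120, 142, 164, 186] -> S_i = 98 + 22*i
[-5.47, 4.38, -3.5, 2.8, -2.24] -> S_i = -5.47*(-0.80)^i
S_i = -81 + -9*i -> [-81, -90, -99, -108, -117]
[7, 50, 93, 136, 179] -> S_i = 7 + 43*i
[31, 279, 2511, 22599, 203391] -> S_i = 31*9^i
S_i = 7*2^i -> [7, 14, 28, 56, 112]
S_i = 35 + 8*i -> [35, 43, 51, 59, 67]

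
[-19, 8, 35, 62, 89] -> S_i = -19 + 27*i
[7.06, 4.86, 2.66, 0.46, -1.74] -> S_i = 7.06 + -2.20*i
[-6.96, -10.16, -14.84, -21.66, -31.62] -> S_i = -6.96*1.46^i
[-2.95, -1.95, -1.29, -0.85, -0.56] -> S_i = -2.95*0.66^i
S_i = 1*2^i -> [1, 2, 4, 8, 16]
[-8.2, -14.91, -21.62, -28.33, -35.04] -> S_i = -8.20 + -6.71*i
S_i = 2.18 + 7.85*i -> [2.18, 10.03, 17.88, 25.73, 33.58]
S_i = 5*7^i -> [5, 35, 245, 1715, 12005]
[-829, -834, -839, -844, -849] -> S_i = -829 + -5*i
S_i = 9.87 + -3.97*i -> [9.87, 5.9, 1.93, -2.04, -6.01]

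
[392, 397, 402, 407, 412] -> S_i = 392 + 5*i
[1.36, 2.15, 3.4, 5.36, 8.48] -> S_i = 1.36*1.58^i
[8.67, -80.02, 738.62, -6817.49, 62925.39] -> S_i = 8.67*(-9.23)^i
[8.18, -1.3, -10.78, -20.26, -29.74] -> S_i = 8.18 + -9.48*i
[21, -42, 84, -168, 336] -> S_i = 21*-2^i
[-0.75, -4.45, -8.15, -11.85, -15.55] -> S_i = -0.75 + -3.70*i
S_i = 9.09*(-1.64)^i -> [9.09, -14.91, 24.45, -40.1, 65.76]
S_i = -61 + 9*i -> [-61, -52, -43, -34, -25]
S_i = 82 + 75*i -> [82, 157, 232, 307, 382]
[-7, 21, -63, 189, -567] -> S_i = -7*-3^i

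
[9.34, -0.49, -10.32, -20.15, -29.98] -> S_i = 9.34 + -9.83*i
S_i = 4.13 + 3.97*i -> [4.13, 8.1, 12.07, 16.04, 20.01]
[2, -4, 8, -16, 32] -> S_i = 2*-2^i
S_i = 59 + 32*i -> [59, 91, 123, 155, 187]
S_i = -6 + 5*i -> [-6, -1, 4, 9, 14]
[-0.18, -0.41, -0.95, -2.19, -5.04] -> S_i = -0.18*2.30^i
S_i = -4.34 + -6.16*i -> [-4.34, -10.5, -16.66, -22.82, -28.98]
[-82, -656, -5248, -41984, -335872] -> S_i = -82*8^i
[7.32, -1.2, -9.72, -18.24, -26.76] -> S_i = 7.32 + -8.52*i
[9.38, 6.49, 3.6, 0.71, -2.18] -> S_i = 9.38 + -2.89*i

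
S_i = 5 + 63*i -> [5, 68, 131, 194, 257]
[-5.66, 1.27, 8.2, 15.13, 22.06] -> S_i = -5.66 + 6.93*i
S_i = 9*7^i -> [9, 63, 441, 3087, 21609]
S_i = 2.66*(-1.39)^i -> [2.66, -3.7, 5.14, -7.14, 9.93]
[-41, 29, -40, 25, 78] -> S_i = Random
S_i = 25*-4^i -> [25, -100, 400, -1600, 6400]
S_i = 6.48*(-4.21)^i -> [6.48, -27.28, 114.85, -483.53, 2035.65]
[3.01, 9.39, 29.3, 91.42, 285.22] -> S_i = 3.01*3.12^i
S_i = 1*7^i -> [1, 7, 49, 343, 2401]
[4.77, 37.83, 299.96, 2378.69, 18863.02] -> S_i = 4.77*7.93^i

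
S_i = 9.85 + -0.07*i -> [9.85, 9.78, 9.71, 9.64, 9.57]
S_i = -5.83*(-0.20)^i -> [-5.83, 1.17, -0.23, 0.05, -0.01]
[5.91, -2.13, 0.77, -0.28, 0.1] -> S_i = 5.91*(-0.36)^i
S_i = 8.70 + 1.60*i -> [8.7, 10.3, 11.9, 13.5, 15.1]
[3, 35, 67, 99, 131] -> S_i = 3 + 32*i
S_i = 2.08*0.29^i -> [2.08, 0.6, 0.17, 0.05, 0.01]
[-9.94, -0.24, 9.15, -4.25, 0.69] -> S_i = Random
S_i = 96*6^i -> [96, 576, 3456, 20736, 124416]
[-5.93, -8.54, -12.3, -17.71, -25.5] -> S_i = -5.93*1.44^i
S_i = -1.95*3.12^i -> [-1.95, -6.08, -18.98, -59.22, -184.78]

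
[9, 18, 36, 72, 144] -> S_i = 9*2^i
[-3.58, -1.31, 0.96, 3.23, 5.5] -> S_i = -3.58 + 2.27*i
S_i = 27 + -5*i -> [27, 22, 17, 12, 7]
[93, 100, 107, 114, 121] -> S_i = 93 + 7*i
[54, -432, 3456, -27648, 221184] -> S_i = 54*-8^i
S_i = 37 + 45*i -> [37, 82, 127, 172, 217]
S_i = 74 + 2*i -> [74, 76, 78, 80, 82]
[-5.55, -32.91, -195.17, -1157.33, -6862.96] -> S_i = -5.55*5.93^i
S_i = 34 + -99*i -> [34, -65, -164, -263, -362]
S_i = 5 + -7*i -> [5, -2, -9, -16, -23]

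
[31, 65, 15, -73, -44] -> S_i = Random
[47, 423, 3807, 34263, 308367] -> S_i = 47*9^i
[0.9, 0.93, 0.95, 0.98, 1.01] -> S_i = 0.90*1.03^i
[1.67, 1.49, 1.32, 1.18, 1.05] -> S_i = 1.67*0.89^i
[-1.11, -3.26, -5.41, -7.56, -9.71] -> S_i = -1.11 + -2.15*i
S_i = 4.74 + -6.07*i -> [4.74, -1.33, -7.4, -13.47, -19.54]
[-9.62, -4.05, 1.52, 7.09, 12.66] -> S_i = -9.62 + 5.57*i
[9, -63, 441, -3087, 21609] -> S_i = 9*-7^i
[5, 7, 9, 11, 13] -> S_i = 5 + 2*i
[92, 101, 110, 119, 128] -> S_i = 92 + 9*i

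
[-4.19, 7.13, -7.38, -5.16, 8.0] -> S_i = Random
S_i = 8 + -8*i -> [8, 0, -8, -16, -24]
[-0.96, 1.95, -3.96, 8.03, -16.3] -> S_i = -0.96*(-2.03)^i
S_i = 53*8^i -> [53, 424, 3392, 27136, 217088]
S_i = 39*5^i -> [39, 195, 975, 4875, 24375]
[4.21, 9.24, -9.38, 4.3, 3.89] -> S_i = Random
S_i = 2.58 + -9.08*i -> [2.58, -6.5, -15.58, -24.66, -33.74]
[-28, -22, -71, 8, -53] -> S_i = Random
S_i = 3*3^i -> [3, 9, 27, 81, 243]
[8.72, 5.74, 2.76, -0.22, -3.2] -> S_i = 8.72 + -2.98*i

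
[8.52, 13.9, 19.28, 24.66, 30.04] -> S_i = 8.52 + 5.38*i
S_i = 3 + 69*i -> [3, 72, 141, 210, 279]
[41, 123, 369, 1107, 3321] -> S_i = 41*3^i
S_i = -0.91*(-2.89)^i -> [-0.91, 2.63, -7.6, 21.97, -63.48]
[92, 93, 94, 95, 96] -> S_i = 92 + 1*i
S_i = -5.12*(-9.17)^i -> [-5.12, 46.95, -430.54, 3948.01, -36203.23]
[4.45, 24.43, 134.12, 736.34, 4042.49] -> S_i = 4.45*5.49^i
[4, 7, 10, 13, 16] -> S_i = 4 + 3*i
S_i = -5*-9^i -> [-5, 45, -405, 3645, -32805]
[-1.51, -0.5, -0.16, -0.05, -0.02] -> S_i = -1.51*0.33^i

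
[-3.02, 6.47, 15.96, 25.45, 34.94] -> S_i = -3.02 + 9.49*i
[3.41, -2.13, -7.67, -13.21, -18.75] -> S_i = 3.41 + -5.54*i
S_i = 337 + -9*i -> [337, 328, 319, 310, 301]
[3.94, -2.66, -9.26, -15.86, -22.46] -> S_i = 3.94 + -6.60*i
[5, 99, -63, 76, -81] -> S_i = Random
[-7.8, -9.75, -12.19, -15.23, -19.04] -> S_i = -7.80*1.25^i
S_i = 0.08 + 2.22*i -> [0.08, 2.3, 4.52, 6.74, 8.96]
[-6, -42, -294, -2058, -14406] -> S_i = -6*7^i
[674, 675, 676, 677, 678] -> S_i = 674 + 1*i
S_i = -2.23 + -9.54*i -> [-2.23, -11.77, -21.31, -30.85, -40.39]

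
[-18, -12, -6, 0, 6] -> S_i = -18 + 6*i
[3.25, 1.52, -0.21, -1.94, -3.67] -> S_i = 3.25 + -1.73*i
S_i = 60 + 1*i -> [60, 61, 62, 63, 64]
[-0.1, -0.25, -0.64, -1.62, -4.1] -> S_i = -0.10*2.53^i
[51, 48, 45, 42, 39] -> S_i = 51 + -3*i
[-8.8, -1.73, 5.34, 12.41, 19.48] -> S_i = -8.80 + 7.07*i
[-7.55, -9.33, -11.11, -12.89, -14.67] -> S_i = -7.55 + -1.78*i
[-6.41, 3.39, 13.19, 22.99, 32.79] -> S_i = -6.41 + 9.80*i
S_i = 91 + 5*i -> [91, 96, 101, 106, 111]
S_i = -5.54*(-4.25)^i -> [-5.54, 23.54, -100.07, 425.28, -1807.45]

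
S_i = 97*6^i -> [97, 582, 3492, 20952, 125712]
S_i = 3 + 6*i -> [3, 9, 15, 21, 27]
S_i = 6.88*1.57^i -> [6.88, 10.8, 16.96, 26.62, 41.8]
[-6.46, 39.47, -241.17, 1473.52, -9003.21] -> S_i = -6.46*(-6.11)^i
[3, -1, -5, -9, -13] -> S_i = 3 + -4*i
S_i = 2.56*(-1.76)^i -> [2.56, -4.51, 7.93, -13.96, 24.56]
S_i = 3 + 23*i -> [3, 26, 49, 72, 95]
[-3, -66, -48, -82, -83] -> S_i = Random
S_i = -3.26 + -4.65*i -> [-3.26, -7.91, -12.56, -17.21, -21.86]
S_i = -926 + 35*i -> [-926, -891, -856, -821, -786]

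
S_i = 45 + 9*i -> [45, 54, 63, 72, 81]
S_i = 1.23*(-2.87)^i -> [1.23, -3.53, 10.13, -29.08, 83.45]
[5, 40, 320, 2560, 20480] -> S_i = 5*8^i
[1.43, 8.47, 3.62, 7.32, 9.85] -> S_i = Random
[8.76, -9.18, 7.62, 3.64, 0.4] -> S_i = Random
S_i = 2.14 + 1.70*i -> [2.14, 3.84, 5.54, 7.24, 8.94]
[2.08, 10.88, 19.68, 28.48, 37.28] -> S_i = 2.08 + 8.80*i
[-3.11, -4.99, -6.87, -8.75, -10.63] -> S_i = -3.11 + -1.88*i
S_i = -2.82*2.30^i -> [-2.82, -6.49, -14.92, -34.31, -78.92]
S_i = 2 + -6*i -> [2, -4, -10, -16, -22]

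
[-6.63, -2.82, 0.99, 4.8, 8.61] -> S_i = -6.63 + 3.81*i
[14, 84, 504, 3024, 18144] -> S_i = 14*6^i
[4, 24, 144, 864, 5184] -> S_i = 4*6^i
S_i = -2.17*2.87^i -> [-2.17, -6.23, -17.87, -51.3, -147.23]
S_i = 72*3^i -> [72, 216, 648, 1944, 5832]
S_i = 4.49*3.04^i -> [4.49, 13.65, 41.49, 126.14, 383.48]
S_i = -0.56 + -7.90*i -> [-0.56, -8.46, -16.36, -24.26, -32.16]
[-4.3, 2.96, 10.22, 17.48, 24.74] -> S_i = -4.30 + 7.26*i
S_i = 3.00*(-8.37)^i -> [3.0, -25.11, 210.17, -1759.13, 14723.91]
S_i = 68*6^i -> [68, 408, 2448, 14688, 88128]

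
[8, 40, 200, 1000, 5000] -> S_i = 8*5^i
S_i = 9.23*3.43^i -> [9.23, 31.66, 108.59, 372.46, 1277.55]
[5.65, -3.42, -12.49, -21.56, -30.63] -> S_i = 5.65 + -9.07*i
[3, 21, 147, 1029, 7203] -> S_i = 3*7^i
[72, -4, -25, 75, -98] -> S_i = Random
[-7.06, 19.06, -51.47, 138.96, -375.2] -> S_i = -7.06*(-2.70)^i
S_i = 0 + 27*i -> [0, 27, 54, 81, 108]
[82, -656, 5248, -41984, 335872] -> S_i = 82*-8^i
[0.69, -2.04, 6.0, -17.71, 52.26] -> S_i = 0.69*(-2.95)^i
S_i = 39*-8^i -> [39, -312, 2496, -19968, 159744]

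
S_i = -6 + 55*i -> [-6, 49, 104, 159, 214]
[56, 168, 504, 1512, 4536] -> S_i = 56*3^i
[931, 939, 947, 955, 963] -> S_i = 931 + 8*i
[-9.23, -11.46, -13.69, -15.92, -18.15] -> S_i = -9.23 + -2.23*i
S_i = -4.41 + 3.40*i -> [-4.41, -1.01, 2.39, 5.79, 9.19]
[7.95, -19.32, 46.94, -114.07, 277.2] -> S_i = 7.95*(-2.43)^i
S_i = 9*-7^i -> [9, -63, 441, -3087, 21609]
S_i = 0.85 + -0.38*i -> [0.85, 0.47, 0.09, -0.29, -0.67]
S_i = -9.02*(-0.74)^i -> [-9.02, 6.67, -4.94, 3.66, -2.7]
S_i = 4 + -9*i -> [4, -5, -14, -23, -32]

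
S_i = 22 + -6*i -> [22, 16, 10, 4, -2]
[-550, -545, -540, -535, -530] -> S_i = -550 + 5*i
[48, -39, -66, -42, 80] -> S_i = Random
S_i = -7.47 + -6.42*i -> [-7.47, -13.89, -20.31, -26.73, -33.15]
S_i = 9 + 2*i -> [9, 11, 13, 15, 17]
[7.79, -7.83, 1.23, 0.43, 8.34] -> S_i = Random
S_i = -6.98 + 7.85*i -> [-6.98, 0.87, 8.72, 16.57, 24.42]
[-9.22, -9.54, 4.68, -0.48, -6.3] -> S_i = Random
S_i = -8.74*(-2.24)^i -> [-8.74, 19.58, -43.85, 98.23, -220.04]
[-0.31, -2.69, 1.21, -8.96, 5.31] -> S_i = Random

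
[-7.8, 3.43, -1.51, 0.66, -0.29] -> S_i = -7.80*(-0.44)^i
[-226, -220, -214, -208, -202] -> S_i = -226 + 6*i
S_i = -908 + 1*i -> [-908, -907, -906, -905, -904]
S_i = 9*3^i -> [9, 27, 81, 243, 729]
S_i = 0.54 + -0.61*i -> [0.54, -0.07, -0.68, -1.29, -1.9]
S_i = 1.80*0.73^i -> [1.8, 1.31, 0.96, 0.7, 0.51]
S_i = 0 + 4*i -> [0, 4, 8, 12, 16]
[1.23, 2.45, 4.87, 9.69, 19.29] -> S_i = 1.23*1.99^i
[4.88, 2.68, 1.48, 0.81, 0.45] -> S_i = 4.88*0.55^i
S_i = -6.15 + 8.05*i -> [-6.15, 1.9, 9.95, 18.0, 26.05]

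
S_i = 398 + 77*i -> [398, 475, 552, 629, 706]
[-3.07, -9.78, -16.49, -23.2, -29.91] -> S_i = -3.07 + -6.71*i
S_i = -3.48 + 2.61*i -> [-3.48, -0.87, 1.74, 4.35, 6.96]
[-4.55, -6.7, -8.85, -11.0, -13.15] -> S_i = -4.55 + -2.15*i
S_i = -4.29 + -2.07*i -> [-4.29, -6.36, -8.43, -10.5, -12.57]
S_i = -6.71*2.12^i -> [-6.71, -14.23, -30.16, -63.93, -135.54]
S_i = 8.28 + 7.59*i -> [8.28, 15.87, 23.46, 31.05, 38.64]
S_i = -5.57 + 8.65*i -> [-5.57, 3.08, 11.73, 20.38, 29.03]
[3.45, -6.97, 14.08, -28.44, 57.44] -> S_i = 3.45*(-2.02)^i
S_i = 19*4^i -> [19, 76, 304, 1216, 4864]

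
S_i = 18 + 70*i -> [18, 88, 158, 228, 298]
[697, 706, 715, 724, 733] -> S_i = 697 + 9*i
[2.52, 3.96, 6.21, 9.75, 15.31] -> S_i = 2.52*1.57^i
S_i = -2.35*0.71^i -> [-2.35, -1.67, -1.18, -0.84, -0.6]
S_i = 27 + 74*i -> [27, 101, 175, 249, 323]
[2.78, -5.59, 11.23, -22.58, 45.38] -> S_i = 2.78*(-2.01)^i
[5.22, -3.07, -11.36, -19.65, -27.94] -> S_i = 5.22 + -8.29*i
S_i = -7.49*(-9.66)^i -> [-7.49, 72.35, -698.93, 6751.7, -65221.43]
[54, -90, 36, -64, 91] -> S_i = Random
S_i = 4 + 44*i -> [4, 48, 92, 136, 180]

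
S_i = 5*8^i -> [5, 40, 320, 2560, 20480]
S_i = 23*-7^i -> [23, -161, 1127, -7889, 55223]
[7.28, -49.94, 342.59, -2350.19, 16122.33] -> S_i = 7.28*(-6.86)^i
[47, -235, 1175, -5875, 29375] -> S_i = 47*-5^i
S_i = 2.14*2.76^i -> [2.14, 5.91, 16.3, 44.99, 124.18]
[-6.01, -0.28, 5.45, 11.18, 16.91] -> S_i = -6.01 + 5.73*i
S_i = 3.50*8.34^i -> [3.5, 29.19, 243.44, 2030.33, 16932.94]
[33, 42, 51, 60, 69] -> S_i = 33 + 9*i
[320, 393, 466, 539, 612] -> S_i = 320 + 73*i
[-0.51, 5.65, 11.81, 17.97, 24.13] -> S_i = -0.51 + 6.16*i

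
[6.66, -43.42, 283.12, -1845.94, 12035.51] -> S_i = 6.66*(-6.52)^i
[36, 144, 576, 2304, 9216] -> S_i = 36*4^i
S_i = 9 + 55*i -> [9, 64, 119, 174, 229]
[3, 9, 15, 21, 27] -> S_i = 3 + 6*i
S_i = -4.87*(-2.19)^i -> [-4.87, 10.67, -23.36, 51.15, -112.02]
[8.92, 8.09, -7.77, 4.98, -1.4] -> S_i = Random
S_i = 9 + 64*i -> [9, 73, 137, 201, 265]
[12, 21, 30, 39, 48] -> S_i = 12 + 9*i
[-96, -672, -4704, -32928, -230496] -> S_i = -96*7^i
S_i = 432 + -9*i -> [432, 423, 414, 405, 396]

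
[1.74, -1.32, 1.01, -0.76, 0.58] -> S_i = 1.74*(-0.76)^i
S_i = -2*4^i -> [-2, -8, -32, -128, -512]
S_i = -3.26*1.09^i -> [-3.26, -3.55, -3.87, -4.22, -4.6]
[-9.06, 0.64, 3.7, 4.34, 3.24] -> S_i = Random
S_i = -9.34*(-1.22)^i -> [-9.34, 11.39, -13.9, 16.96, -20.69]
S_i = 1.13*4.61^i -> [1.13, 5.21, 24.01, 110.71, 510.37]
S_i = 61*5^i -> [61, 305, 1525, 7625, 38125]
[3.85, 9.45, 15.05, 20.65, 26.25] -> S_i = 3.85 + 5.60*i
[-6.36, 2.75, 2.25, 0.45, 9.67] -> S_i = Random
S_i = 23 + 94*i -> [23, 117, 211, 305, 399]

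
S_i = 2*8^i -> [2, 16, 128, 1024, 8192]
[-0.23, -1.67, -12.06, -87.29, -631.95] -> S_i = -0.23*7.24^i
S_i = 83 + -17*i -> [83, 66, 49, 32, 15]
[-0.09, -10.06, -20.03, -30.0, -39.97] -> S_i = -0.09 + -9.97*i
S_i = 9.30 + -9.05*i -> [9.3, 0.25, -8.8, -17.85, -26.9]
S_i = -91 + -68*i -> [-91, -159, -227, -295, -363]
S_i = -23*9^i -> [-23, -207, -1863, -16767, -150903]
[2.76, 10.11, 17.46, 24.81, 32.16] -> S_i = 2.76 + 7.35*i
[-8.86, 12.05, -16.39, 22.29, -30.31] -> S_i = -8.86*(-1.36)^i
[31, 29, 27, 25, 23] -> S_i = 31 + -2*i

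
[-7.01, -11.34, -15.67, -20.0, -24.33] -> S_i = -7.01 + -4.33*i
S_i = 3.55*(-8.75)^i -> [3.55, -31.06, 271.8, -2378.22, 20809.45]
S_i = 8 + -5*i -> [8, 3, -2, -7, -12]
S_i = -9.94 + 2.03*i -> [-9.94, -7.91, -5.88, -3.85, -1.82]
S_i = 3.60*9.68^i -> [3.6, 34.85, 337.33, 3265.34, 31608.5]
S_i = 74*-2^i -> [74, -148, 296, -592, 1184]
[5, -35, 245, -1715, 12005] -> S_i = 5*-7^i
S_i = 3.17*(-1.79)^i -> [3.17, -5.67, 10.16, -18.18, 32.54]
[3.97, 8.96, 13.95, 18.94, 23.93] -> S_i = 3.97 + 4.99*i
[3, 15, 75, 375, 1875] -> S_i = 3*5^i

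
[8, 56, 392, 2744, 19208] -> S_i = 8*7^i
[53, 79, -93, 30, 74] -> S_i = Random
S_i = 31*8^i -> [31, 248, 1984, 15872, 126976]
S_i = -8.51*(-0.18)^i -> [-8.51, 1.53, -0.28, 0.05, -0.01]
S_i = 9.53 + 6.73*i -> [9.53, 16.26, 22.99, 29.72, 36.45]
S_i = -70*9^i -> [-70, -630, -5670, -51030, -459270]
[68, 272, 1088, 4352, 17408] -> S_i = 68*4^i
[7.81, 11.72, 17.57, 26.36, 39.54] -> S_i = 7.81*1.50^i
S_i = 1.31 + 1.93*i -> [1.31, 3.24, 5.17, 7.1, 9.03]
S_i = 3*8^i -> [3, 24, 192, 1536, 12288]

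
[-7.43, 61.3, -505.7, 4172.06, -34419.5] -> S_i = -7.43*(-8.25)^i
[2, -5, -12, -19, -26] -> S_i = 2 + -7*i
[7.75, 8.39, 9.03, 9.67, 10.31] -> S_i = 7.75 + 0.64*i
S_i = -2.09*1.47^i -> [-2.09, -3.07, -4.52, -6.64, -9.76]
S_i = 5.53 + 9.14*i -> [5.53, 14.67, 23.81, 32.95, 42.09]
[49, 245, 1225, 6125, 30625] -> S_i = 49*5^i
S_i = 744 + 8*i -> [744, 752, 760, 768, 776]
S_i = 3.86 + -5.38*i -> [3.86, -1.52, -6.9, -12.28, -17.66]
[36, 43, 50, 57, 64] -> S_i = 36 + 7*i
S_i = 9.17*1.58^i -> [9.17, 14.49, 22.89, 36.17, 57.15]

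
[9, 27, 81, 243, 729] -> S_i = 9*3^i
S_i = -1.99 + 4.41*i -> [-1.99, 2.42, 6.83, 11.24, 15.65]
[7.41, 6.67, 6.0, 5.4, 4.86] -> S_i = 7.41*0.90^i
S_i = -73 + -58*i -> [-73, -131, -189, -247, -305]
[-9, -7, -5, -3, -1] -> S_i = -9 + 2*i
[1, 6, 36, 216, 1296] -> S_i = 1*6^i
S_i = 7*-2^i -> [7, -14, 28, -56, 112]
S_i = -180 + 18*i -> [-180, -162, -144, -126, -108]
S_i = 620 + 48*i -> [620, 668, 716, 764, 812]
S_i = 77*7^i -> [77, 539, 3773, 26411, 184877]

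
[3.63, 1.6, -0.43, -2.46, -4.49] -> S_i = 3.63 + -2.03*i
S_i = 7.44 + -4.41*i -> [7.44, 3.03, -1.38, -5.79, -10.2]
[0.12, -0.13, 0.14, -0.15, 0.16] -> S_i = 0.12*(-1.08)^i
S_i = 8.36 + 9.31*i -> [8.36, 17.67, 26.98, 36.29, 45.6]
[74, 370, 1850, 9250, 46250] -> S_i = 74*5^i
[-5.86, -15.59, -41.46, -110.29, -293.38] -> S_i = -5.86*2.66^i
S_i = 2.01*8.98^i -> [2.01, 18.05, 162.09, 1455.54, 13070.78]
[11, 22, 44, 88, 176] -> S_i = 11*2^i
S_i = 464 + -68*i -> [464, 396, 328, 260, 192]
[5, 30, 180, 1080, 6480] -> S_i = 5*6^i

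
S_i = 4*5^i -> [4, 20, 100, 500, 2500]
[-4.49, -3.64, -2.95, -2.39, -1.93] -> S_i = -4.49*0.81^i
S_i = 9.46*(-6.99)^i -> [9.46, -66.13, 462.22, -3230.89, 22583.95]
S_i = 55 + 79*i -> [55, 134, 213, 292, 371]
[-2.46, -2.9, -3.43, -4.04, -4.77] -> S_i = -2.46*1.18^i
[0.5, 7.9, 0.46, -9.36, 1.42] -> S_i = Random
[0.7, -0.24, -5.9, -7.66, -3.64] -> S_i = Random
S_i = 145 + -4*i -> [145, 141, 137, 133, 129]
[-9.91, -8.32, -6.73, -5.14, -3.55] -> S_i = -9.91 + 1.59*i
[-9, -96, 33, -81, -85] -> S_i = Random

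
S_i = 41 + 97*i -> [41, 138, 235, 332, 429]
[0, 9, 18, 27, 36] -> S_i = 0 + 9*i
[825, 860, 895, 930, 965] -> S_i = 825 + 35*i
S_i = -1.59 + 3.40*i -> [-1.59, 1.81, 5.21, 8.61, 12.01]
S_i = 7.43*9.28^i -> [7.43, 68.95, 639.86, 5937.9, 55103.69]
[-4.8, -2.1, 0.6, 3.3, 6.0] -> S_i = -4.80 + 2.70*i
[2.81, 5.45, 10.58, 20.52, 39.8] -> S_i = 2.81*1.94^i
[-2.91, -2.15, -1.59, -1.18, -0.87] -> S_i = -2.91*0.74^i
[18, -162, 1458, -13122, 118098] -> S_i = 18*-9^i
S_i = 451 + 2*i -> [451, 453, 455, 457, 459]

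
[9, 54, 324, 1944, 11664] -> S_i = 9*6^i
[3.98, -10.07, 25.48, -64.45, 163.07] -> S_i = 3.98*(-2.53)^i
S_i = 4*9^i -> [4, 36, 324, 2916, 26244]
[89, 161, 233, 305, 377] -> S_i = 89 + 72*i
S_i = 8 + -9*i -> [8, -1, -10, -19, -28]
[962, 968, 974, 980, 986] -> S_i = 962 + 6*i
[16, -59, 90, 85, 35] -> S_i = Random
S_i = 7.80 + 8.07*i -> [7.8, 15.87, 23.94, 32.01, 40.08]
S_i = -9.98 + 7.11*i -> [-9.98, -2.87, 4.24, 11.35, 18.46]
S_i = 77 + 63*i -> [77, 140, 203, 266, 329]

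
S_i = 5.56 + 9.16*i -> [5.56, 14.72, 23.88, 33.04, 42.2]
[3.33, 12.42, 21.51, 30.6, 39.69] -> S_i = 3.33 + 9.09*i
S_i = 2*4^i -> [2, 8, 32, 128, 512]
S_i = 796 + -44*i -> [796, 752, 708, 664, 620]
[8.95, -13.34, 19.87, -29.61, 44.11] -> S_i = 8.95*(-1.49)^i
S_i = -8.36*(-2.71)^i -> [-8.36, 22.66, -61.4, 166.38, -450.9]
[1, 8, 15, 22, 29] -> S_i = 1 + 7*i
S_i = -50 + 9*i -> [-50, -41, -32, -23, -14]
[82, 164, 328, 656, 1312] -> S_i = 82*2^i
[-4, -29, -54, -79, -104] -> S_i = -4 + -25*i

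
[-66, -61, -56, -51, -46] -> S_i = -66 + 5*i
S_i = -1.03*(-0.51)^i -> [-1.03, 0.53, -0.27, 0.14, -0.07]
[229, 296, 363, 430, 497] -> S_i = 229 + 67*i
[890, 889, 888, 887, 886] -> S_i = 890 + -1*i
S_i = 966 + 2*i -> [966, 968, 970, 972, 974]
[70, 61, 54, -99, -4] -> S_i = Random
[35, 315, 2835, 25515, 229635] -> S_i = 35*9^i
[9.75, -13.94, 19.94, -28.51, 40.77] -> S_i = 9.75*(-1.43)^i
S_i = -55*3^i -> [-55, -165, -495, -1485, -4455]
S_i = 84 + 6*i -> [84, 90, 96, 102, 108]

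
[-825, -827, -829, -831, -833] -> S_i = -825 + -2*i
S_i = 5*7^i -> [5, 35, 245, 1715, 12005]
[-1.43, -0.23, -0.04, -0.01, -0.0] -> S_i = -1.43*0.16^i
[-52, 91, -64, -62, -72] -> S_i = Random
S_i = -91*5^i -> [-91, -455, -2275, -11375, -56875]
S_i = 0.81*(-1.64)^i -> [0.81, -1.33, 2.18, -3.57, 5.86]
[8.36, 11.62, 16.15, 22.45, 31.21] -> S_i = 8.36*1.39^i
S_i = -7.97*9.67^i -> [-7.97, -77.07, -745.27, -7206.72, -69689.0]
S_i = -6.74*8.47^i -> [-6.74, -57.09, -483.53, -4095.53, -34689.14]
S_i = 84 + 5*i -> [84, 89, 94, 99, 104]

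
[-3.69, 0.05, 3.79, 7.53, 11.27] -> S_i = -3.69 + 3.74*i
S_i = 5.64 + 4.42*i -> [5.64, 10.06, 14.48, 18.9, 23.32]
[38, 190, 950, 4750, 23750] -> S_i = 38*5^i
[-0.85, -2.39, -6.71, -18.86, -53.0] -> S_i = -0.85*2.81^i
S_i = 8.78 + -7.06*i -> [8.78, 1.72, -5.34, -12.4, -19.46]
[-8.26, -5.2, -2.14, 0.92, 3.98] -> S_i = -8.26 + 3.06*i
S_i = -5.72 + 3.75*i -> [-5.72, -1.97, 1.78, 5.53, 9.28]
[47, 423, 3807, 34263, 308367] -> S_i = 47*9^i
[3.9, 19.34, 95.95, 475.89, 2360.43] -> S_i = 3.90*4.96^i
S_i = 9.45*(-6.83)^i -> [9.45, -64.54, 440.83, -3010.88, 20564.33]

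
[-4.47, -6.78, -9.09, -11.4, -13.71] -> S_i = -4.47 + -2.31*i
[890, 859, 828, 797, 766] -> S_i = 890 + -31*i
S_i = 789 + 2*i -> [789, 791, 793, 795, 797]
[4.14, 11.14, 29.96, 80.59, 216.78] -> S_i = 4.14*2.69^i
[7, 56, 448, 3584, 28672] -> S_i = 7*8^i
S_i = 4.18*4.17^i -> [4.18, 17.43, 72.69, 303.1, 1263.92]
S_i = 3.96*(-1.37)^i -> [3.96, -5.43, 7.43, -10.18, 13.95]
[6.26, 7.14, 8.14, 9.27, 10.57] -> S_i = 6.26*1.14^i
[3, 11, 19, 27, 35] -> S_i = 3 + 8*i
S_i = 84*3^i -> [84, 252, 756, 2268, 6804]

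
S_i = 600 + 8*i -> [600, 608, 616, 624, 632]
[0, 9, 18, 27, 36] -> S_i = 0 + 9*i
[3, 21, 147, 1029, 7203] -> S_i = 3*7^i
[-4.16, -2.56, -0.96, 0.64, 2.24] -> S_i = -4.16 + 1.60*i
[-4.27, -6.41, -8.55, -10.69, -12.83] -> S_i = -4.27 + -2.14*i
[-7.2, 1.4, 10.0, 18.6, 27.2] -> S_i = -7.20 + 8.60*i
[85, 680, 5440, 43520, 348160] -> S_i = 85*8^i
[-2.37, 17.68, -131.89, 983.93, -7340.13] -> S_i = -2.37*(-7.46)^i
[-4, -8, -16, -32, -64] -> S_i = -4*2^i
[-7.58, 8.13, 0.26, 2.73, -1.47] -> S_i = Random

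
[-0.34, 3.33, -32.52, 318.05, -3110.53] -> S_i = -0.34*(-9.78)^i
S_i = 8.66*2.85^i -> [8.66, 24.68, 70.34, 200.47, 571.34]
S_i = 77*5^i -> [77, 385, 1925, 9625, 48125]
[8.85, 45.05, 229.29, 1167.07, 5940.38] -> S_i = 8.85*5.09^i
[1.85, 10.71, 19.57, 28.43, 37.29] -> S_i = 1.85 + 8.86*i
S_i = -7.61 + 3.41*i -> [-7.61, -4.2, -0.79, 2.62, 6.03]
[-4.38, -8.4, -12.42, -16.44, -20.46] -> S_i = -4.38 + -4.02*i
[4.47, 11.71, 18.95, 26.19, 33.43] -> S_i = 4.47 + 7.24*i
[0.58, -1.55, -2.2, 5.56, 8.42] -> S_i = Random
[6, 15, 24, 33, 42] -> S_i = 6 + 9*i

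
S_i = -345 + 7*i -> [-345, -338, -331, -324, -317]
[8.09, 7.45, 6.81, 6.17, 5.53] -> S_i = 8.09 + -0.64*i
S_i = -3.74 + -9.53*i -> [-3.74, -13.27, -22.8, -32.33, -41.86]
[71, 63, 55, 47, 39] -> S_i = 71 + -8*i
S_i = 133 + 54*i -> [133, 187, 241, 295, 349]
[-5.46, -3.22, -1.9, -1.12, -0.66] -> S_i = -5.46*0.59^i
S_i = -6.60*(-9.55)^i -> [-6.6, 63.03, -601.94, 5748.49, -54898.11]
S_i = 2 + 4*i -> [2, 6, 10, 14, 18]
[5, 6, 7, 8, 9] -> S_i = 5 + 1*i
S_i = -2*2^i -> [-2, -4, -8, -16, -32]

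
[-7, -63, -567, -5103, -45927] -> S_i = -7*9^i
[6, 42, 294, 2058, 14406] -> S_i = 6*7^i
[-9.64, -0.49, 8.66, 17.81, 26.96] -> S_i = -9.64 + 9.15*i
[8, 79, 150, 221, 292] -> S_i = 8 + 71*i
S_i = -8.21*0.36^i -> [-8.21, -2.96, -1.06, -0.38, -0.14]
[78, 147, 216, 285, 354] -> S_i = 78 + 69*i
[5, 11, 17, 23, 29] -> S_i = 5 + 6*i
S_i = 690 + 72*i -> [690, 762, 834, 906, 978]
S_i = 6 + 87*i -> [6, 93, 180, 267, 354]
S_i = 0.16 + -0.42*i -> [0.16, -0.26, -0.68, -1.1, -1.52]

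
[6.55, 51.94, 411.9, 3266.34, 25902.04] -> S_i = 6.55*7.93^i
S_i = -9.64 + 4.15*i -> [-9.64, -5.49, -1.34, 2.81, 6.96]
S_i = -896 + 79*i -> [-896, -817, -738, -659, -580]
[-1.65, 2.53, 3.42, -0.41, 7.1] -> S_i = Random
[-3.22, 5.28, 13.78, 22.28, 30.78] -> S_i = -3.22 + 8.50*i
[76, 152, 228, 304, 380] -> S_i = 76 + 76*i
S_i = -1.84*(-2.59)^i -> [-1.84, 4.77, -12.34, 31.97, -82.8]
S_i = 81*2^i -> [81, 162, 324, 648, 1296]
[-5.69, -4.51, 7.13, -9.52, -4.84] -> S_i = Random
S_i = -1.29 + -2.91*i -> [-1.29, -4.2, -7.11, -10.02, -12.93]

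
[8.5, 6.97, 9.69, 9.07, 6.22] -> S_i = Random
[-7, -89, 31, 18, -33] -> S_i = Random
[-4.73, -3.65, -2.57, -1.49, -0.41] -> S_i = -4.73 + 1.08*i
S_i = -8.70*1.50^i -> [-8.7, -13.05, -19.58, -29.36, -44.04]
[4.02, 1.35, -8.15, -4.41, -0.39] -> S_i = Random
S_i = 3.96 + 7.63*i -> [3.96, 11.59, 19.22, 26.85, 34.48]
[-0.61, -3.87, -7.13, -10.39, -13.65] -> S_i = -0.61 + -3.26*i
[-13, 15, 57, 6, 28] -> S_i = Random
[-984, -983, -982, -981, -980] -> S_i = -984 + 1*i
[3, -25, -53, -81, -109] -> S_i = 3 + -28*i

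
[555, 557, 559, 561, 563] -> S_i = 555 + 2*i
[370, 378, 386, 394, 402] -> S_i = 370 + 8*i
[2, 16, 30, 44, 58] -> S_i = 2 + 14*i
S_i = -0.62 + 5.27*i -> [-0.62, 4.65, 9.92, 15.19, 20.46]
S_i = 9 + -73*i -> [9, -64, -137, -210, -283]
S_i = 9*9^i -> [9, 81, 729, 6561, 59049]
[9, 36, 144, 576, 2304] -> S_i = 9*4^i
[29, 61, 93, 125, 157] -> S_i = 29 + 32*i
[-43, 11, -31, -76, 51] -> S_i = Random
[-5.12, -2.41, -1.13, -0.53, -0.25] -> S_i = -5.12*0.47^i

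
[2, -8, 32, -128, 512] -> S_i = 2*-4^i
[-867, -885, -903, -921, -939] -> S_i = -867 + -18*i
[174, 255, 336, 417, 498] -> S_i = 174 + 81*i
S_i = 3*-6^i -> [3, -18, 108, -648, 3888]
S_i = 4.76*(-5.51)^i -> [4.76, -26.23, 144.51, -796.27, 4387.46]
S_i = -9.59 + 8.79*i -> [-9.59, -0.8, 7.99, 16.78, 25.57]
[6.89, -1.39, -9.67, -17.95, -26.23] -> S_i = 6.89 + -8.28*i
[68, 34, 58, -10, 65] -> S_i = Random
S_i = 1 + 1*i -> [1, 2, 3, 4, 5]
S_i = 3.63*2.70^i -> [3.63, 9.8, 26.46, 71.45, 192.91]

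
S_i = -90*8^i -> [-90, -720, -5760, -46080, -368640]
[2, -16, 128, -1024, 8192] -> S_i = 2*-8^i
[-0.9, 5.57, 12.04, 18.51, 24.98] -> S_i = -0.90 + 6.47*i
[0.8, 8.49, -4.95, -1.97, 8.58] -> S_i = Random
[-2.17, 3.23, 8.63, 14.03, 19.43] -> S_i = -2.17 + 5.40*i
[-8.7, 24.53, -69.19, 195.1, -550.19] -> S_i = -8.70*(-2.82)^i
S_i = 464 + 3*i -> [464, 467, 470, 473, 476]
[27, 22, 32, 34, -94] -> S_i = Random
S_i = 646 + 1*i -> [646, 647, 648, 649, 650]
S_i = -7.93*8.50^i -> [-7.93, -67.4, -572.94, -4870.01, -41395.1]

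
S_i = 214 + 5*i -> [214, 219, 224, 229, 234]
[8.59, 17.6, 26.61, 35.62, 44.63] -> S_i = 8.59 + 9.01*i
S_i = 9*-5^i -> [9, -45, 225, -1125, 5625]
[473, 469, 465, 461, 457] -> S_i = 473 + -4*i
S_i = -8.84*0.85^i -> [-8.84, -7.51, -6.39, -5.43, -4.61]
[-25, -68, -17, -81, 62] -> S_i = Random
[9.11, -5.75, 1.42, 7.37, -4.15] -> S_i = Random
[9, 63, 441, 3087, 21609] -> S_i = 9*7^i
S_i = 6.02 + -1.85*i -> [6.02, 4.17, 2.32, 0.47, -1.38]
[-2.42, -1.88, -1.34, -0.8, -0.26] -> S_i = -2.42 + 0.54*i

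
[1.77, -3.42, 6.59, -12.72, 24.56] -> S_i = 1.77*(-1.93)^i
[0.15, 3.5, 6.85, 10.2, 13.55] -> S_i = 0.15 + 3.35*i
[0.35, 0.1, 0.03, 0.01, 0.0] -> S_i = 0.35*0.29^i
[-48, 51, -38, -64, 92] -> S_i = Random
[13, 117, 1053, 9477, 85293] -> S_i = 13*9^i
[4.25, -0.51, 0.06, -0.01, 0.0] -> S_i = 4.25*(-0.12)^i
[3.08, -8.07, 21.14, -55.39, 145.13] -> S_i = 3.08*(-2.62)^i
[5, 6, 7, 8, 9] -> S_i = 5 + 1*i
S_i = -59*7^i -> [-59, -413, -2891, -20237, -141659]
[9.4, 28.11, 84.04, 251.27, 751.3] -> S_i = 9.40*2.99^i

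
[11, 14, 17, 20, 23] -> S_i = 11 + 3*i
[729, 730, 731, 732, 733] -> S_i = 729 + 1*i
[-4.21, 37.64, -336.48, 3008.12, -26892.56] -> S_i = -4.21*(-8.94)^i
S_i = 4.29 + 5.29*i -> [4.29, 9.58, 14.87, 20.16, 25.45]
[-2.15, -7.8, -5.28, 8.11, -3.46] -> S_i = Random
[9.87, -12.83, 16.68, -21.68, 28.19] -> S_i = 9.87*(-1.30)^i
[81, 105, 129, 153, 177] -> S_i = 81 + 24*i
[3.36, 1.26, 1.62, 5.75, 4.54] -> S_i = Random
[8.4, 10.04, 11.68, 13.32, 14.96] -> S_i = 8.40 + 1.64*i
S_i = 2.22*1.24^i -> [2.22, 2.75, 3.41, 4.23, 5.25]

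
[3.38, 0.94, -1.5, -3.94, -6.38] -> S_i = 3.38 + -2.44*i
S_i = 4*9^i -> [4, 36, 324, 2916, 26244]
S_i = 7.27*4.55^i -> [7.27, 33.08, 150.51, 684.81, 3115.87]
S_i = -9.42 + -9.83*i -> [-9.42, -19.25, -29.08, -38.91, -48.74]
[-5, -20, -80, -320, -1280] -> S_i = -5*4^i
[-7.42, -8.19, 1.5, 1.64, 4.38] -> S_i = Random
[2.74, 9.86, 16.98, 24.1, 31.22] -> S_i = 2.74 + 7.12*i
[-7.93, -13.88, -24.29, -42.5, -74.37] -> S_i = -7.93*1.75^i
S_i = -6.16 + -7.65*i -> [-6.16, -13.81, -21.46, -29.11, -36.76]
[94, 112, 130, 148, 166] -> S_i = 94 + 18*i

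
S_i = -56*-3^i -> [-56, 168, -504, 1512, -4536]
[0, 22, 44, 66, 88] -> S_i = 0 + 22*i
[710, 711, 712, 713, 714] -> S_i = 710 + 1*i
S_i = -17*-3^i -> [-17, 51, -153, 459, -1377]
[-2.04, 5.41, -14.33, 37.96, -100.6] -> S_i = -2.04*(-2.65)^i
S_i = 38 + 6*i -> [38, 44, 50, 56, 62]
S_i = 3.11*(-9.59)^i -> [3.11, -29.82, 286.02, -2742.94, 26304.79]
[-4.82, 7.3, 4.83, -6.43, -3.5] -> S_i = Random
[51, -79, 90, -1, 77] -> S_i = Random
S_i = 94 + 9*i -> [94, 103, 112, 121, 130]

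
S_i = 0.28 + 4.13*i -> [0.28, 4.41, 8.54, 12.67, 16.8]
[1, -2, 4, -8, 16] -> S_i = 1*-2^i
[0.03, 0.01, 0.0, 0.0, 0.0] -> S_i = 0.03*0.31^i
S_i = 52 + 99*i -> [52, 151, 250, 349, 448]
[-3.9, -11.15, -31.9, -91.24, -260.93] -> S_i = -3.90*2.86^i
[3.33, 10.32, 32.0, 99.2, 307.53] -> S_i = 3.33*3.10^i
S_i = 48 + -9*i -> [48, 39, 30, 21, 12]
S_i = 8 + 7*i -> [8, 15, 22, 29, 36]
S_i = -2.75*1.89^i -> [-2.75, -5.2, -9.82, -18.57, -35.09]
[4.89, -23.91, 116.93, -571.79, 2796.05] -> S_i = 4.89*(-4.89)^i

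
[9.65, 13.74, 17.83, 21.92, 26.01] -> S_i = 9.65 + 4.09*i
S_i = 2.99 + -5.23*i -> [2.99, -2.24, -7.47, -12.7, -17.93]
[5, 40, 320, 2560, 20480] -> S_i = 5*8^i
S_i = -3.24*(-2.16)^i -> [-3.24, 7.0, -15.12, 32.65, -70.53]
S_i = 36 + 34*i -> [36, 70, 104, 138, 172]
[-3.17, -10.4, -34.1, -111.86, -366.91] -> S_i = -3.17*3.28^i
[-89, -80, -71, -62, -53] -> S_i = -89 + 9*i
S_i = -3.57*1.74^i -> [-3.57, -6.21, -10.81, -18.81, -32.72]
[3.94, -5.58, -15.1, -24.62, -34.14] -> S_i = 3.94 + -9.52*i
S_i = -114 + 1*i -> [-114, -113, -112, -111, -110]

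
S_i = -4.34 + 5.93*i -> [-4.34, 1.59, 7.52, 13.45, 19.38]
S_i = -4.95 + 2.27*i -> [-4.95, -2.68, -0.41, 1.86, 4.13]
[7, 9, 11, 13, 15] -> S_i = 7 + 2*i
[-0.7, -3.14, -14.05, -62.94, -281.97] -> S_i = -0.70*4.48^i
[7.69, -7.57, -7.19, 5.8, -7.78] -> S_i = Random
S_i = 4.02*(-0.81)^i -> [4.02, -3.26, 2.64, -2.14, 1.73]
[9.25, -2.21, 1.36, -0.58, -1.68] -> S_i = Random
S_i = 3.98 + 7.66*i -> [3.98, 11.64, 19.3, 26.96, 34.62]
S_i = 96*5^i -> [96, 480, 2400, 12000, 60000]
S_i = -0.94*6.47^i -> [-0.94, -6.08, -39.35, -254.59, -1647.19]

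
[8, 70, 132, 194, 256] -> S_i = 8 + 62*i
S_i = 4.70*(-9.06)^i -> [4.7, -42.58, 385.79, -3495.28, 31667.27]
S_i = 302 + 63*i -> [302, 365, 428, 491, 554]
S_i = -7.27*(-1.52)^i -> [-7.27, 11.05, -16.8, 25.53, -38.81]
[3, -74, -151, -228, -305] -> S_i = 3 + -77*i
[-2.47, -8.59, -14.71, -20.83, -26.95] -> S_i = -2.47 + -6.12*i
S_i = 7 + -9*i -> [7, -2, -11, -20, -29]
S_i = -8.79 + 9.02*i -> [-8.79, 0.23, 9.25, 18.27, 27.29]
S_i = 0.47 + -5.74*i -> [0.47, -5.27, -11.01, -16.75, -22.49]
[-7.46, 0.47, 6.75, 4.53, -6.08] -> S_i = Random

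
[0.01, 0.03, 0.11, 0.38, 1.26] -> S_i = 0.01*3.35^i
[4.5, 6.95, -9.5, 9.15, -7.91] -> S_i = Random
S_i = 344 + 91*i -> [344, 435, 526, 617, 708]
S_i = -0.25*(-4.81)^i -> [-0.25, 1.2, -5.78, 27.82, -133.82]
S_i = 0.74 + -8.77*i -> [0.74, -8.03, -16.8, -25.57, -34.34]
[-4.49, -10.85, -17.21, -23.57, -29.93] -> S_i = -4.49 + -6.36*i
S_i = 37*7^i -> [37, 259, 1813, 12691, 88837]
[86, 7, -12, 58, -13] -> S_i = Random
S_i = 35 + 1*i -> [35, 36, 37, 38, 39]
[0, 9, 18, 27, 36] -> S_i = 0 + 9*i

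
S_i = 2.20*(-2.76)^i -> [2.2, -6.07, 16.76, -46.25, 127.66]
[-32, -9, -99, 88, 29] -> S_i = Random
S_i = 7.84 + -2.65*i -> [7.84, 5.19, 2.54, -0.11, -2.76]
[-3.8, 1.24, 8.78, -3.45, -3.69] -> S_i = Random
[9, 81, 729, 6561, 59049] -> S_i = 9*9^i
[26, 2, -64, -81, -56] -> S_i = Random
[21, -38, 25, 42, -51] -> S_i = Random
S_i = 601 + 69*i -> [601, 670, 739, 808, 877]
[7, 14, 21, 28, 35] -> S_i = 7 + 7*i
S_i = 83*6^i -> [83, 498, 2988, 17928, 107568]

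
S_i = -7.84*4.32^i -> [-7.84, -33.87, -146.31, -632.07, -2730.56]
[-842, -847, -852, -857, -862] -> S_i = -842 + -5*i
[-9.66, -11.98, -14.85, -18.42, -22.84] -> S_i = -9.66*1.24^i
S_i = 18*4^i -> [18, 72, 288, 1152, 4608]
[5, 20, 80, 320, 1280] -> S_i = 5*4^i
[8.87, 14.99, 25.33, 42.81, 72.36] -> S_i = 8.87*1.69^i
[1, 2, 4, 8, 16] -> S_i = 1*2^i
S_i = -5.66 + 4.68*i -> [-5.66, -0.98, 3.7, 8.38, 13.06]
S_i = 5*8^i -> [5, 40, 320, 2560, 20480]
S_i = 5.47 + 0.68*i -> [5.47, 6.15, 6.83, 7.51, 8.19]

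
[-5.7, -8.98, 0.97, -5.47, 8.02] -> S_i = Random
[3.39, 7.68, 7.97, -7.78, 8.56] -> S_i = Random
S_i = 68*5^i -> [68, 340, 1700, 8500, 42500]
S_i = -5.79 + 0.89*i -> [-5.79, -4.9, -4.01, -3.12, -2.23]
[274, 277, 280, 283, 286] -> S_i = 274 + 3*i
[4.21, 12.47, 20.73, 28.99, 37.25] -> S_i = 4.21 + 8.26*i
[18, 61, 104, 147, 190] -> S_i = 18 + 43*i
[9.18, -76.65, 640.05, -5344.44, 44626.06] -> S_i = 9.18*(-8.35)^i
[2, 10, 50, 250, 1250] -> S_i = 2*5^i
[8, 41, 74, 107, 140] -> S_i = 8 + 33*i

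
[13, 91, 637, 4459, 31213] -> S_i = 13*7^i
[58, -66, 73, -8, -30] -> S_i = Random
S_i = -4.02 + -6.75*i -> [-4.02, -10.77, -17.52, -24.27, -31.02]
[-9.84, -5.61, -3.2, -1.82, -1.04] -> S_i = -9.84*0.57^i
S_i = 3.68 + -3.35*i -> [3.68, 0.33, -3.02, -6.37, -9.72]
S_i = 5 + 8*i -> [5, 13, 21, 29, 37]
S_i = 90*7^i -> [90, 630, 4410, 30870, 216090]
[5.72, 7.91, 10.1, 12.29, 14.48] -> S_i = 5.72 + 2.19*i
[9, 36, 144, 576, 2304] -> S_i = 9*4^i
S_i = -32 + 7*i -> [-32, -25, -18, -11, -4]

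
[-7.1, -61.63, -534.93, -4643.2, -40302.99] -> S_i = -7.10*8.68^i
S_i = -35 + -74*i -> [-35, -109, -183, -257, -331]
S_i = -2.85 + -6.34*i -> [-2.85, -9.19, -15.53, -21.87, -28.21]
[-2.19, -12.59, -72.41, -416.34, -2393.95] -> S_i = -2.19*5.75^i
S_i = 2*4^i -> [2, 8, 32, 128, 512]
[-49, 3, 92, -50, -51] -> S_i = Random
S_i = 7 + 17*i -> [7, 24, 41, 58, 75]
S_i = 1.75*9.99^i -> [1.75, 17.48, 174.65, 1744.76, 17430.1]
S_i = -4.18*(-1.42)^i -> [-4.18, 5.94, -8.43, 11.97, -17.0]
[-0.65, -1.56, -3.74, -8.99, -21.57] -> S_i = -0.65*2.40^i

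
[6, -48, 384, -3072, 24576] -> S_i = 6*-8^i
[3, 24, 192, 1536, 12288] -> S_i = 3*8^i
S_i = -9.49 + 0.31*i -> [-9.49, -9.18, -8.87, -8.56, -8.25]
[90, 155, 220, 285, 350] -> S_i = 90 + 65*i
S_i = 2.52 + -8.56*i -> [2.52, -6.04, -14.6, -23.16, -31.72]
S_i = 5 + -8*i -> [5, -3, -11, -19, -27]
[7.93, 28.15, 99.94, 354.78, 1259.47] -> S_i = 7.93*3.55^i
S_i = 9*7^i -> [9, 63, 441, 3087, 21609]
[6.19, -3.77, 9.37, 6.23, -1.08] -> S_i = Random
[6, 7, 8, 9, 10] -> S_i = 6 + 1*i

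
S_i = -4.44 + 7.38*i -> [-4.44, 2.94, 10.32, 17.7, 25.08]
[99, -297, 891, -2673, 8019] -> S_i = 99*-3^i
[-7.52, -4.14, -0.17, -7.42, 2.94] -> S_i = Random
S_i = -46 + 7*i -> [-46, -39, -32, -25, -18]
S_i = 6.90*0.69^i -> [6.9, 4.76, 3.29, 2.27, 1.56]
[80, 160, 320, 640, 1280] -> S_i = 80*2^i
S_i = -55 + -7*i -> [-55, -62, -69, -76, -83]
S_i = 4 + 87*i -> [4, 91, 178, 265, 352]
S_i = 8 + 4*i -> [8, 12, 16, 20, 24]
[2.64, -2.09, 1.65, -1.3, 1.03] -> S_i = 2.64*(-0.79)^i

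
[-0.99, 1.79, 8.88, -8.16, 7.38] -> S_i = Random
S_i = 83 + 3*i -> [83, 86, 89, 92, 95]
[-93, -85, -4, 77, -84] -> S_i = Random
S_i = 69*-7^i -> [69, -483, 3381, -23667, 165669]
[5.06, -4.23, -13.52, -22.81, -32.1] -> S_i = 5.06 + -9.29*i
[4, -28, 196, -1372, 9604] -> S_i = 4*-7^i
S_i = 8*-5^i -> [8, -40, 200, -1000, 5000]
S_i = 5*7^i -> [5, 35, 245, 1715, 12005]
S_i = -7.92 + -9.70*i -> [-7.92, -17.62, -27.32, -37.02, -46.72]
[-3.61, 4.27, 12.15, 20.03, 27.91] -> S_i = -3.61 + 7.88*i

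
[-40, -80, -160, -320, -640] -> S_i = -40*2^i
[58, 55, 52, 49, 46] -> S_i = 58 + -3*i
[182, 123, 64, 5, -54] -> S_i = 182 + -59*i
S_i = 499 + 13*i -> [499, 512, 525, 538, 551]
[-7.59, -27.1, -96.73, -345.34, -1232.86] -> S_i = -7.59*3.57^i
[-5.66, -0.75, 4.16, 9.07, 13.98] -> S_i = -5.66 + 4.91*i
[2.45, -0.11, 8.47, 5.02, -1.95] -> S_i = Random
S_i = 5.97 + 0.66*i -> [5.97, 6.63, 7.29, 7.95, 8.61]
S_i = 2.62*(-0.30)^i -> [2.62, -0.79, 0.24, -0.07, 0.02]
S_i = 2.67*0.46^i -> [2.67, 1.23, 0.56, 0.26, 0.12]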